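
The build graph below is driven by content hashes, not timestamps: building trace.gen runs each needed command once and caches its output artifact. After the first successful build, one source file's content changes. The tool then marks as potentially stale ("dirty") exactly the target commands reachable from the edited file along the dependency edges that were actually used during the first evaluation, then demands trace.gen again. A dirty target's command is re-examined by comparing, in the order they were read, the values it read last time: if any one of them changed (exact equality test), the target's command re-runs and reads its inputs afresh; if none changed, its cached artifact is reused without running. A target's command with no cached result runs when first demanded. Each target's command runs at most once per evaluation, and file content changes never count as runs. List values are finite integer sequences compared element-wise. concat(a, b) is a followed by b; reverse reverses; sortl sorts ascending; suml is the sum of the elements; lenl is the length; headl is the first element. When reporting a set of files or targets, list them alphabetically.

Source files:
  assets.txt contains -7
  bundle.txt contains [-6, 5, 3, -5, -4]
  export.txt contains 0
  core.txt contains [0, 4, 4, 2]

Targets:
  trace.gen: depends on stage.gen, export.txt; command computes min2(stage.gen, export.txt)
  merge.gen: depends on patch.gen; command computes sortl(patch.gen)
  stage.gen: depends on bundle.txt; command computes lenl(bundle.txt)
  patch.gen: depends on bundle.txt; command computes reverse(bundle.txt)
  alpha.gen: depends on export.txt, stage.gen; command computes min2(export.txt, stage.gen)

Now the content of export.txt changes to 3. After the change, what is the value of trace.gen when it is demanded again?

trace.gen now evaluates to 3.

Initial pass — values computed on the first demand:
  stage.gen = lenl([-6, 5, 3, -5, -4]) = 5
  trace.gen = min2(5, 0) = 0

Second demand — change propagation:
  trace.gen: re-runs because export.txt 0->3; new result 3.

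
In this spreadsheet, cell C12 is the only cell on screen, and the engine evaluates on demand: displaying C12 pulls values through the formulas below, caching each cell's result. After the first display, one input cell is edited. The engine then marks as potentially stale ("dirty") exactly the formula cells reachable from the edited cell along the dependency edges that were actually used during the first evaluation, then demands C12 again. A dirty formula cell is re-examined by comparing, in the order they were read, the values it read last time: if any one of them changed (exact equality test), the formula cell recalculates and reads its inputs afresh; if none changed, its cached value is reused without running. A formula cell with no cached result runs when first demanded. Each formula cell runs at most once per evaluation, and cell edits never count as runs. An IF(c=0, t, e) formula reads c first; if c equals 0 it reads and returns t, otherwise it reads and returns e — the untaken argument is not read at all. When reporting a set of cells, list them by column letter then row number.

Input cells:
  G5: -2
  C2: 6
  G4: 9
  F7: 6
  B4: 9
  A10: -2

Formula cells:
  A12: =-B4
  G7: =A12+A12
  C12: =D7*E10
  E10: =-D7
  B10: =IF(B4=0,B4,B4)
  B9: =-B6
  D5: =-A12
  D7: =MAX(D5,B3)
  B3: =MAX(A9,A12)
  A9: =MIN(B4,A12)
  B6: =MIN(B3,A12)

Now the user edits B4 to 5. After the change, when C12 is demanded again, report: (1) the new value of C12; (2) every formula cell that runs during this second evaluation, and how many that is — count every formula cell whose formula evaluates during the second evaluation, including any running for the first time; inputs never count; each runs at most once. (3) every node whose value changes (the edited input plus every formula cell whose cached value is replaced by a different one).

C12 now evaluates to -25.
Run set: A9, A12, B3, C12, D5, D7, E10 (7 run).
Changed values: A9, A12, B3, B4, C12, D5, D7, E10.

Initial pass — values computed on the first demand:
  A12 = -(9) = -9
  A9 = MIN(9, -9) = -9
  B3 = MAX(-9, -9) = -9
  D5 = -(-9) = 9
  D7 = MAX(9, -9) = 9
  E10 = -(9) = -9
  C12 = 9 * -9 = -81

Second demand — change propagation:
  A12: re-runs because B4 9->5; new result -5.
  A9: re-runs because B4 9->5; A12 -9->-5; new result -5.
  B3: re-runs because A9 -9->-5; A12 -9->-5; new result -5.
  D5: re-runs because A12 -9->-5; new result 5.
  D7: re-runs because D5 9->5; B3 -9->-5; new result 5.
  E10: re-runs because D7 9->5; new result -5.
  C12: re-runs because D7 9->5; E10 -9->-5; new result -25.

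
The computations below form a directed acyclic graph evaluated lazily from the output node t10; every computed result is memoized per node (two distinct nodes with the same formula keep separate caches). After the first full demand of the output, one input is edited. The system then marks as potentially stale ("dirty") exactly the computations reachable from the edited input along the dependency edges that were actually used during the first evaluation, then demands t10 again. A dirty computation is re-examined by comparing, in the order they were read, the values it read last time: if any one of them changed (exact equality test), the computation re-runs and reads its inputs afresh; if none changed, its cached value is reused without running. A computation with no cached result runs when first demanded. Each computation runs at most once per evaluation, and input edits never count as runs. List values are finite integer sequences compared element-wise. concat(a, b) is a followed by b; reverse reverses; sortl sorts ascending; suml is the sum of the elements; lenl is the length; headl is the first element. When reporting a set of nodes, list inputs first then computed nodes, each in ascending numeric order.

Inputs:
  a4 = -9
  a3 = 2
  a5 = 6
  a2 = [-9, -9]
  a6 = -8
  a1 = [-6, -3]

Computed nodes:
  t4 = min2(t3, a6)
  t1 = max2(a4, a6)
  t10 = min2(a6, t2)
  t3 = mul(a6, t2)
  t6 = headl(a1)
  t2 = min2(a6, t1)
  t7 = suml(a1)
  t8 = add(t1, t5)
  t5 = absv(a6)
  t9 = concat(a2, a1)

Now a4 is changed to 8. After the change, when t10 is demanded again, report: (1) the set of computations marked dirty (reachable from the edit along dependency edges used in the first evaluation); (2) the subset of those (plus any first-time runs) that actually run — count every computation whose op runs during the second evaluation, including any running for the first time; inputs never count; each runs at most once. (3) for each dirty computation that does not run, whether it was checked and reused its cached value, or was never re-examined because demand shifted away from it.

First demand of the output computes:
  t1 = max2(-9, -8) = -8
  t2 = min2(-8, -8) = -8
  t10 = min2(-8, -8) = -8

After the edit, cleaning proceeds:
  t1: a read changed (a4 -9->8) — executes, giving 8.
  t2: a read changed (t1 -8->8) — executes, giving -8 — identical to its old value.
  t10: dirty, but its reads are unchanged (a6 unchanged, t2 unchanged); cached -8 stands.

Note the absorption at t2: it re-runs yet its value is the same, leaving the output's value untouched.

The edit dirties: t1, t2, t10.
2 computations run: t1, t2.
Cache hits after checking: t10.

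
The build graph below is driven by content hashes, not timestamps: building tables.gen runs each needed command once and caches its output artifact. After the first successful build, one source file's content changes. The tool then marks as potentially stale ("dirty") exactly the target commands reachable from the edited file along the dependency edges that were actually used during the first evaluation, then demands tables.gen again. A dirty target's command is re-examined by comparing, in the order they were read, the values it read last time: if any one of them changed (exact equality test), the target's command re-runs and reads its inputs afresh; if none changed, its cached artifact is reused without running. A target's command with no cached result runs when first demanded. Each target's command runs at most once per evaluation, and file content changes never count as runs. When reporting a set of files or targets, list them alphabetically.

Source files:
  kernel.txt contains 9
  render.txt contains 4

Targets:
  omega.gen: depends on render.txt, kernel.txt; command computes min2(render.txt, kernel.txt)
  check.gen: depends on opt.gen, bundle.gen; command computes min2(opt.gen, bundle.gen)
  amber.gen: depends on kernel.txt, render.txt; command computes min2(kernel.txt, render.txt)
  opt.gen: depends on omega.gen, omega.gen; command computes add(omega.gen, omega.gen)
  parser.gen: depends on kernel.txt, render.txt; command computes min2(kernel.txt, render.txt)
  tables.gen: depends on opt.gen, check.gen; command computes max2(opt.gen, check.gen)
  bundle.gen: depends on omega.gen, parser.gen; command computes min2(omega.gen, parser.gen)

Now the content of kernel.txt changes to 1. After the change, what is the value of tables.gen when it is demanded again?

Initial pass — values computed on the first demand:
  omega.gen = min2(4, 9) = 4
  opt.gen = add(4, 4) = 8
  parser.gen = min2(9, 4) = 4
  bundle.gen = min2(4, 4) = 4
  check.gen = min2(8, 4) = 4
  tables.gen = max2(8, 4) = 8

Second demand — change propagation:
  omega.gen: re-runs because kernel.txt 9->1; new result 1.
  opt.gen: re-runs because omega.gen 4->1; omega.gen 4->1; new result 2.
  parser.gen: re-runs because kernel.txt 9->1; new result 1.
  bundle.gen: re-runs because omega.gen 4->1; parser.gen 4->1; new result 1.
  check.gen: re-runs because opt.gen 8->2; bundle.gen 4->1; new result 1.
  tables.gen: re-runs because opt.gen 8->2; check.gen 4->1; new result 2.

tables.gen now evaluates to 2.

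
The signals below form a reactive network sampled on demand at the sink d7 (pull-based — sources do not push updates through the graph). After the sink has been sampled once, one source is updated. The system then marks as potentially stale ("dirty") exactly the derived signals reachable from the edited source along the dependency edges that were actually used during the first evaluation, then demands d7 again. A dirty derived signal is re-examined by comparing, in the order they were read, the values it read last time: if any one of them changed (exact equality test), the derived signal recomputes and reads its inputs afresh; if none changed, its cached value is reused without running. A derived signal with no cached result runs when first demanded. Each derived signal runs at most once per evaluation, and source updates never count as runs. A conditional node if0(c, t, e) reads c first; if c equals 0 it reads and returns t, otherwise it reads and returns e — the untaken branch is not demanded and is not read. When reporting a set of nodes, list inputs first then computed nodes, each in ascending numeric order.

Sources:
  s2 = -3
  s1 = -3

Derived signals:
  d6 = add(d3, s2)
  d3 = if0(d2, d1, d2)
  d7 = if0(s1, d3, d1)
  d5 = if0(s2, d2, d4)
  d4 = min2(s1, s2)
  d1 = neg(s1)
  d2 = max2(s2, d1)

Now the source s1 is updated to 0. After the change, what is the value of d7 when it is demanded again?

d7 now evaluates to 0.
The important point: the flipped condition pulls in fresh nodes; d2, d3 run for the first time.

Initial pass — values computed on the first demand:
  d1 = neg(-3) = 3
  d7 = if0(s1=-3 -> else branch d1) = 3

Second demand — change propagation:
  d1: re-runs because s1 -3->0; new result 0.
  d2: newly demanded (no cache) — executes and yields 0.
  d3: newly demanded (no cache) — executes and yields 0.
  d7: re-runs because s1 -3->0; d1 3->0; new result 0.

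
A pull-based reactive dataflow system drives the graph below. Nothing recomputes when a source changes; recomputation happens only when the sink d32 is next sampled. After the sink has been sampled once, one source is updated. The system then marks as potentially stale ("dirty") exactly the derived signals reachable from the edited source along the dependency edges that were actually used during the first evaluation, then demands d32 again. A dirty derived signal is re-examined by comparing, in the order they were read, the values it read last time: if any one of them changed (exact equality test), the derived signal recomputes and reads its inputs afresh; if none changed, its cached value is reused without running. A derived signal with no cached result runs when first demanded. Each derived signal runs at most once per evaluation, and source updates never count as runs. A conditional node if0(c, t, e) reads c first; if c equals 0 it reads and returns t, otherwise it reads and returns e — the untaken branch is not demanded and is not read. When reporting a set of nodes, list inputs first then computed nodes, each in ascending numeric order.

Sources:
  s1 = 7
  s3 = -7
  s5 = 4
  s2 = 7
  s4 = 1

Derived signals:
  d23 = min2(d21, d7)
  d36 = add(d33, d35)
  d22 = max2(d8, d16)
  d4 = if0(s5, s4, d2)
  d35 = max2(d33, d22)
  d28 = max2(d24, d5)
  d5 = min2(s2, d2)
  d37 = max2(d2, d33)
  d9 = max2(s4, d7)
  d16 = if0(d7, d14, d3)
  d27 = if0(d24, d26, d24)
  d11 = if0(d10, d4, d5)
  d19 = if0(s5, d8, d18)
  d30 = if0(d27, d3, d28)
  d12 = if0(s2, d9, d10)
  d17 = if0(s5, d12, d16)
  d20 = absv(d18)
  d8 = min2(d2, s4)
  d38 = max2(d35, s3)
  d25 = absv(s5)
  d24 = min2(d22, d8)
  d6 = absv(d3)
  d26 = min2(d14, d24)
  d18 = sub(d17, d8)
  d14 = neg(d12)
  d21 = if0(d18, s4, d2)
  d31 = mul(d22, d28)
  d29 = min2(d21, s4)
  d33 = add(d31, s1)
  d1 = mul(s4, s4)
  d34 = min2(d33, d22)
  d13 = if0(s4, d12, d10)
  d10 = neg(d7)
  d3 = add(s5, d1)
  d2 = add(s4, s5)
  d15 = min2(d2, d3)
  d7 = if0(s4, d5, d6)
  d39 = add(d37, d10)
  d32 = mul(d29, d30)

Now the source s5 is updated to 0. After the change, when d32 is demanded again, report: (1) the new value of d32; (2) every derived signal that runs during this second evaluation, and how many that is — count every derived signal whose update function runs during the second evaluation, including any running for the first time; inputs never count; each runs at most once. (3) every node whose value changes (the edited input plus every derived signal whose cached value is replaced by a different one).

New value of d32: 1.
Derived signals that run: d2, d3, d5, d6, d7, d8, d10, d12, d16, d17, d18, d21, d22, d24, d28, d29, d30, d32 — 18 in total.
Values that change: s5, d2, d3, d5, d6, d7, d16, d17, d18, d21, d22, d28, d30, d32.
Key observation: a condition flipped, so demand reaches new nodes — d10, d12 run for the first time.

First evaluation (everything demanded from the output):
  d1 = mul(1, 1) = 1
  d2 = add(1, 4) = 5
  d3 = add(4, 1) = 5
  d5 = min2(7, 5) = 5
  d6 = absv(5) = 5
  d7 = if0(s4=1 -> else branch d6) = 5
  d8 = min2(5, 1) = 1
  d16 = if0(d7=5 -> else branch d3) = 5
  d17 = if0(s5=4 -> else branch d16) = 5
  d18 = sub(5, 1) = 4
  d21 = if0(d18=4 -> else branch d2) = 5
  d22 = max2(1, 5) = 5
  d24 = min2(5, 1) = 1
  d27 = if0(d24=1 -> else branch d24) = 1
  d28 = max2(1, 5) = 5
  d29 = min2(5, 1) = 1
  d30 = if0(d27=1 -> else branch d28) = 5
  d32 = mul(1, 5) = 5

Propagation after the edit:
  d2: runs — s5 4->0; result 1.
  d3: runs — s5 4->0; result 1.
  d5: runs — d2 5->1; result 1.
  d6: runs — d3 5->1; result 1.
  d7: runs — d6 5->1; result 1.
  d8: runs — d2 5->1; result 1 (same value as before).
  d10: demanded for the first time — runs, produces -1.
  d12: demanded for the first time — runs, produces -1.
  d16: runs — d7 5->1; d3 5->1; result 1.
  d17: runs — s5 4->0; d16 5->1; result -1.
  d18: runs — d17 5->-1; result -2.
  d21: runs — d18 4->-2; d2 5->1; result 1.
  d22: runs — d16 5->1; result 1.
  d24: runs — d22 5->1; result 1 (same value as before).
  d27: checked — values it read are unchanged (d24 unchanged, d24 unchanged); reused cached 1 without running.
  d28: runs — d5 5->1; result 1.
  d29: runs — d21 5->1; result 1 (same value as before).
  d30: runs — d28 5->1; result 1.
  d32: runs — d30 5->1; result 1.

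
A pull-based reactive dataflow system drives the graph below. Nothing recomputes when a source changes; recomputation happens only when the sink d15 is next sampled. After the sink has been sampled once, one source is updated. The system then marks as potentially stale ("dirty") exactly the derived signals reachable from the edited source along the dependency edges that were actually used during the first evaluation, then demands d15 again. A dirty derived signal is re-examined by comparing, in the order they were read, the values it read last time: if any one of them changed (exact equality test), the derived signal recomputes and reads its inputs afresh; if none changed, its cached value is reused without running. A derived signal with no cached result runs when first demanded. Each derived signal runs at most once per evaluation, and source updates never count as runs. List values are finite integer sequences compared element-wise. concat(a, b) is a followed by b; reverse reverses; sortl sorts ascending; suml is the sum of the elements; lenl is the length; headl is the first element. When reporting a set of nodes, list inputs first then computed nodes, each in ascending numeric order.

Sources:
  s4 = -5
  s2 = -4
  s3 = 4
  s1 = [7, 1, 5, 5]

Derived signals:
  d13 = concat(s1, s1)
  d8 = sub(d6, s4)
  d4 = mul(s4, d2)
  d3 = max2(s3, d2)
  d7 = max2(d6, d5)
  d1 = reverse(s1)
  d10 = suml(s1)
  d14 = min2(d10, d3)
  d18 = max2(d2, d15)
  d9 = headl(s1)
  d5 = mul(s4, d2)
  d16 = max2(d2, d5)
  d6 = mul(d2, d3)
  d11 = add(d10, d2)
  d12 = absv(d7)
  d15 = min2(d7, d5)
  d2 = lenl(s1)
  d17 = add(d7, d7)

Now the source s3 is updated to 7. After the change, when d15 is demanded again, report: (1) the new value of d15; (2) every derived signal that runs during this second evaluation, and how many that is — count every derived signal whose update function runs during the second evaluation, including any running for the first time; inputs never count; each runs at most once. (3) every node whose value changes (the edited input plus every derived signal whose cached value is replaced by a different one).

First evaluation (everything demanded from the output):
  d2 = lenl([7, 1, 5, 5]) = 4
  d3 = max2(4, 4) = 4
  d5 = mul(-5, 4) = -20
  d6 = mul(4, 4) = 16
  d7 = max2(16, -20) = 16
  d15 = min2(16, -20) = -20

Propagation after the edit:
  d3: runs — s3 4->7; result 7.
  d6: runs — d3 4->7; result 28.
  d7: runs — d6 16->28; result 28.
  d15: runs — d7 16->28; result -20 (same value as before).

New value of d15: -20.
Derived signals that run: d3, d6, d7, d15 — 4 in total.
Values that change: s3, d3, d6, d7.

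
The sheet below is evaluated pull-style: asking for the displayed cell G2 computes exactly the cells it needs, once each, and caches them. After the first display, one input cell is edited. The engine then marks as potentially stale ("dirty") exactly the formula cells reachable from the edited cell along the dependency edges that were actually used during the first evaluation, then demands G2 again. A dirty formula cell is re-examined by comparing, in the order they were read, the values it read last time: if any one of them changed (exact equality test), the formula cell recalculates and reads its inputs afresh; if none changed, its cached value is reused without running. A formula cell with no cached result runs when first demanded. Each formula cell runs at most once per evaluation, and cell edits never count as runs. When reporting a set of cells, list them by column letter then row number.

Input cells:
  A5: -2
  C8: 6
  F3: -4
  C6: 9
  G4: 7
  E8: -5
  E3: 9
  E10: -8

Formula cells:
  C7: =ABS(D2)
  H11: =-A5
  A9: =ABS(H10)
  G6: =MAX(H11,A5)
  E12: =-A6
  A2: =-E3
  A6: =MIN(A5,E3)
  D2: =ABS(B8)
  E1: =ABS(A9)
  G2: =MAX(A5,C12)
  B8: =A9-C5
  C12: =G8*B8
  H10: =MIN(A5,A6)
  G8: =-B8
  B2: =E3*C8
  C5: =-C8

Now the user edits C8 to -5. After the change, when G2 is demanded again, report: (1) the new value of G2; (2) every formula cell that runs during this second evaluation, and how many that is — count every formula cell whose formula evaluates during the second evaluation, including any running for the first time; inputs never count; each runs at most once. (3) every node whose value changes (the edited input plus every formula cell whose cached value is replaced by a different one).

First demand of the output computes:
  A6 = MIN(-2, 9) = -2
  C5 = -(6) = -6
  H10 = MIN(-2, -2) = -2
  A9 = ABS(-2) = 2
  B8 = 2 - -6 = 8
  G8 = -(8) = -8
  C12 = -8 * 8 = -64
  G2 = MAX(-2, -64) = -2

After the edit, cleaning proceeds:
  C5: a read changed (C8 6->-5) — executes, giving 5.
  B8: a read changed (C5 -6->5) — executes, giving -3.
  G8: a read changed (B8 8->-3) — executes, giving 3.
  C12: a read changed (G8 -8->3; B8 8->-3) — executes, giving -9.
  G2: a read changed (C12 -64->-9) — executes, giving -2 — identical to its old value.

Demanding G2 again yields -2.
5 formula cells run: B8, C5, C12, G2, G8.
The nodes whose values change: B8, C5, C8, C12, G8.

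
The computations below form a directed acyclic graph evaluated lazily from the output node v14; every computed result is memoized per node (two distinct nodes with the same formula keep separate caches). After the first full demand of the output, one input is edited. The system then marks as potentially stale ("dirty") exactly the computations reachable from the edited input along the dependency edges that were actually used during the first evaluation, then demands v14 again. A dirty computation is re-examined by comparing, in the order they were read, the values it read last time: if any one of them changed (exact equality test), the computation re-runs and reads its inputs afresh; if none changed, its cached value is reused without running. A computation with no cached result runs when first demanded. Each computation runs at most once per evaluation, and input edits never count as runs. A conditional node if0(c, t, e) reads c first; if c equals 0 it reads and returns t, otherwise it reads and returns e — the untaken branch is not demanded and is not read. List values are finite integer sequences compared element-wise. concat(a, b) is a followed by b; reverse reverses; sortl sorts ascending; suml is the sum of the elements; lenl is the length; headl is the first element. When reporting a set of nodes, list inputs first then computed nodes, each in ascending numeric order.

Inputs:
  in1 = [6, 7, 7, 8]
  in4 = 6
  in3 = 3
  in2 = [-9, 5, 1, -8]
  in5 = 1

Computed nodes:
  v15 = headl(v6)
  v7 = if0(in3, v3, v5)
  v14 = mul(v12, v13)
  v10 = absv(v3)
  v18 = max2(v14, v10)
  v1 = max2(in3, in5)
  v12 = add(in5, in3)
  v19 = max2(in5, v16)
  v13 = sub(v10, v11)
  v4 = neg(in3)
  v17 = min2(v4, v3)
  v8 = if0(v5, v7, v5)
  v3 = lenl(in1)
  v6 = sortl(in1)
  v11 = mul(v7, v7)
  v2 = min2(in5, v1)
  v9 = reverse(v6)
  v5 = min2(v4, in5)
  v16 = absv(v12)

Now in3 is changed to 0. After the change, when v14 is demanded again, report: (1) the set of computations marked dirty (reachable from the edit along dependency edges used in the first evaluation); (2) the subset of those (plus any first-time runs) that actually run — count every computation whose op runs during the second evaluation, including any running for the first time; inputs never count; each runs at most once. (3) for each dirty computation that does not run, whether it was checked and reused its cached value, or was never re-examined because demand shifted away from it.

First demand of the output computes:
  v3 = lenl([6, 7, 7, 8]) = 4
  v4 = neg(3) = -3
  v5 = min2(-3, 1) = -3
  v7 = if0(in3=3 -> else branch v5) = -3
  v10 = absv(4) = 4
  v11 = mul(-3, -3) = 9
  v12 = add(1, 3) = 4
  v13 = sub(4, 9) = -5
  v14 = mul(4, -5) = -20

After the edit, cleaning proceeds:
  v4: stays stale; no demand reaches it after the flip.
  v5: stays stale; no demand reaches it after the flip.
  v7: a read changed (in3 3->0) — executes, giving 4.
  v11: a read changed (v7 -3->4; v7 -3->4) — executes, giving 16.
  v12: a read changed (in3 3->0) — executes, giving 1.
  v13: a read changed (v11 9->16) — executes, giving -12.
  v14: a read changed (v12 4->1; v13 -5->-12) — executes, giving -12.

Note the branch switch — demand abandons v4, v5, which are never re-examined.

The edit dirties: v4, v5, v7, v11, v12, v13, v14.
5 computations run: v7, v11, v12, v13, v14.
Unvisited dirty nodes (no longer demanded): v4, v5.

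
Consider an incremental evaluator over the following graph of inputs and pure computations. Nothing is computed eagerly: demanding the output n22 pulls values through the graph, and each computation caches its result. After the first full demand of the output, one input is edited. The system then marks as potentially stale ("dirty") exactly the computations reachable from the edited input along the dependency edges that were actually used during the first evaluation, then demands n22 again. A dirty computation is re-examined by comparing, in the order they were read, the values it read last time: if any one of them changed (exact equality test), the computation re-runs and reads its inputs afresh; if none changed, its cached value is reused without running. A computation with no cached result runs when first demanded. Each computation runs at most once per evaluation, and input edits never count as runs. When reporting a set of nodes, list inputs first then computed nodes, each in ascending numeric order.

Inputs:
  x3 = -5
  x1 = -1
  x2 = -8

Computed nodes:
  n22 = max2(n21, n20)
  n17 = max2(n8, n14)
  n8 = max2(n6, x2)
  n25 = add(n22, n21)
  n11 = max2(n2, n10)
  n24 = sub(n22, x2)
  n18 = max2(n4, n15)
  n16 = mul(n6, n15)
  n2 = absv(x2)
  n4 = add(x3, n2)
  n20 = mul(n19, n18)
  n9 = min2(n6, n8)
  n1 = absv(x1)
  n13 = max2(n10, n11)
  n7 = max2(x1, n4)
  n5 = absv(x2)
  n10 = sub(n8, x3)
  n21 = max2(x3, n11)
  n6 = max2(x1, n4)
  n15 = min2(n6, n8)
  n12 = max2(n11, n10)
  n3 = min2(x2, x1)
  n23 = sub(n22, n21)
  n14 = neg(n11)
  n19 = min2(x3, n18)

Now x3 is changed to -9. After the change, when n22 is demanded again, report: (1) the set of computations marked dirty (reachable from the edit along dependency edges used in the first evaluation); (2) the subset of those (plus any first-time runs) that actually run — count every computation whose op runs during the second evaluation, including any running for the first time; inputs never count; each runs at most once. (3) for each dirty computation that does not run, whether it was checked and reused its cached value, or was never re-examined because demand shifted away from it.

Dirty set: n4, n6, n8, n10, n11, n15, n18, n19, n20, n21, n22.
Run set: n4, n6, n8, n10, n15, n18, n19, n20, n21, n22 (10 run).
Re-examined without running (cache reused): n11.
The important point: at n11 every value read last time is unchanged, so the dirty flag clears without a run.

Initial pass — values computed on the first demand:
  n2 = absv(-8) = 8
  n4 = add(-5, 8) = 3
  n6 = max2(-1, 3) = 3
  n8 = max2(3, -8) = 3
  n10 = sub(3, -5) = 8
  n11 = max2(8, 8) = 8
  n15 = min2(3, 3) = 3
  n18 = max2(3, 3) = 3
  n19 = min2(-5, 3) = -5
  n20 = mul(-5, 3) = -15
  n21 = max2(-5, 8) = 8
  n22 = max2(8, -15) = 8

Second demand — change propagation:
  n4: re-runs because x3 -5->-9; new result -1.
  n6: re-runs because n4 3->-1; new result -1.
  n8: re-runs because n6 3->-1; new result -1.
  n10: re-runs because n8 3->-1; x3 -5->-9; new result 8 (unchanged).
  n11: re-examined; everything it read last time is the same (n2 unchanged, n10 unchanged) — cache 8 kept, no run.
  n15: re-runs because n6 3->-1; n8 3->-1; new result -1.
  n18: re-runs because n4 3->-1; n15 3->-1; new result -1.
  n19: re-runs because x3 -5->-9; n18 3->-1; new result -9.
  n20: re-runs because n19 -5->-9; n18 3->-1; new result 9.
  n21: re-runs because x3 -5->-9; new result 8 (unchanged).
  n22: re-runs because n20 -15->9; new result 9.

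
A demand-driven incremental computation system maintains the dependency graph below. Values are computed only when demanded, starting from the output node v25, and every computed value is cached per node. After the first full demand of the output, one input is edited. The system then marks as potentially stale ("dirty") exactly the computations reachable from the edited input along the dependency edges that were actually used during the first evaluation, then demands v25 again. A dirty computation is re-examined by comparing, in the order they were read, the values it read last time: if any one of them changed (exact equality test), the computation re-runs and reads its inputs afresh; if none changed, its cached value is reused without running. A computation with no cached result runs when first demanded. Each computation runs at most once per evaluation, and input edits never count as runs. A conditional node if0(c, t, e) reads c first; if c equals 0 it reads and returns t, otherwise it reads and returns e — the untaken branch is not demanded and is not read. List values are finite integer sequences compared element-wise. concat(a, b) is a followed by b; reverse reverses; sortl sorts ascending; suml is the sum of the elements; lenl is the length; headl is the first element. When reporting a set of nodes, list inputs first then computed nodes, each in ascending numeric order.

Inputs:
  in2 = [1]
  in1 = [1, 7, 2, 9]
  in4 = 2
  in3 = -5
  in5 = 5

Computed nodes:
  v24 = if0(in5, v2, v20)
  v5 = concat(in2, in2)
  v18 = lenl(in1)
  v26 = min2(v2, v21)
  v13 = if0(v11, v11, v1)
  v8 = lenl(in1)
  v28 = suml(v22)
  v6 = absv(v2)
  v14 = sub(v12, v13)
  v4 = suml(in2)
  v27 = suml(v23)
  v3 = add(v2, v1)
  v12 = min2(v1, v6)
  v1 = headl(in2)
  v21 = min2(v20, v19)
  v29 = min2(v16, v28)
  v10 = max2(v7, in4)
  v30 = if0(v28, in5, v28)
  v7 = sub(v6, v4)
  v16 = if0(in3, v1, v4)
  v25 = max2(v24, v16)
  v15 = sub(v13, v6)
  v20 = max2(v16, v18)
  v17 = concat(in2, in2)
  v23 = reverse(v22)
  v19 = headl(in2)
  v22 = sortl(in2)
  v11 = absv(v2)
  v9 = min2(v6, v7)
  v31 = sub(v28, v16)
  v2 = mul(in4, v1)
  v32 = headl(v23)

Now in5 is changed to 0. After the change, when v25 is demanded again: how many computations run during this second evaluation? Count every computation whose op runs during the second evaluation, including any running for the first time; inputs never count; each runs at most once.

First evaluation (everything demanded from the output):
  v4 = suml([1]) = 1
  v16 = if0(in3=-5 -> else branch v4) = 1
  v18 = lenl([1, 7, 2, 9]) = 4
  v20 = max2(1, 4) = 4
  v24 = if0(in5=5 -> else branch v20) = 4
  v25 = max2(4, 1) = 4

Propagation after the edit:
  v1: demanded for the first time — runs, produces 1.
  v2: demanded for the first time — runs, produces 2.
  v24: runs — in5 5->0; result 2.
  v25: runs — v24 4->2; result 2.

Key observation: a condition flipped, so demand reaches new nodes — v1, v2 run for the first time.

Computations that run: v1, v2, v24, v25 — 4 in total.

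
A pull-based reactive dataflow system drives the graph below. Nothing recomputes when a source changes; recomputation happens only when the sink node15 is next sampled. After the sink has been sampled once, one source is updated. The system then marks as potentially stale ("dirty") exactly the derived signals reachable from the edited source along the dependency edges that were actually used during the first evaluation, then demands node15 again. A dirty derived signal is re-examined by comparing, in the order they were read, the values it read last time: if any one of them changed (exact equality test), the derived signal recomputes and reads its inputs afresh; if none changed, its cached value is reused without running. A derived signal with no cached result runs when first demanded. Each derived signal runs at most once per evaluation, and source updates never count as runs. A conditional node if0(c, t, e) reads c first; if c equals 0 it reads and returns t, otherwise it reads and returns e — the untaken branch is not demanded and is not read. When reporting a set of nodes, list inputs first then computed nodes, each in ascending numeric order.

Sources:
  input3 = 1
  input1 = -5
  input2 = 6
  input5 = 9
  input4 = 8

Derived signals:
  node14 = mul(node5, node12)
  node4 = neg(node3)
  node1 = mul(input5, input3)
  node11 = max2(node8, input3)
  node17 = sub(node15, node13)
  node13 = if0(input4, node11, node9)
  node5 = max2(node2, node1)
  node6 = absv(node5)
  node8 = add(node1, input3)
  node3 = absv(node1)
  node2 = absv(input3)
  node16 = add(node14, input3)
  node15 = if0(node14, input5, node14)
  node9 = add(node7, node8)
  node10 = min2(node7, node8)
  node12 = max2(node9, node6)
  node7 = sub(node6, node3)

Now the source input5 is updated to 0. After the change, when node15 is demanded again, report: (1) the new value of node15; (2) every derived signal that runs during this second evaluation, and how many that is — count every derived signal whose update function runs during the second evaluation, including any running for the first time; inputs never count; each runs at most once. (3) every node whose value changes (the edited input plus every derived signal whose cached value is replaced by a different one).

New value of node15: 2.
Derived signals that run: node1, node3, node5, node6, node7, node8, node9, node12, node14, node15 — 10 in total.
Values that change: input5, node1, node3, node5, node6, node7, node8, node9, node12, node14, node15.

First evaluation (everything demanded from the output):
  node1 = mul(9, 1) = 9
  node2 = absv(1) = 1
  node3 = absv(9) = 9
  node5 = max2(1, 9) = 9
  node6 = absv(9) = 9
  node7 = sub(9, 9) = 0
  node8 = add(9, 1) = 10
  node9 = add(0, 10) = 10
  node12 = max2(10, 9) = 10
  node14 = mul(9, 10) = 90
  node15 = if0(node14=90 -> else branch node14) = 90

Propagation after the edit:
  node1: runs — input5 9->0; result 0.
  node3: runs — node1 9->0; result 0.
  node5: runs — node1 9->0; result 1.
  node6: runs — node5 9->1; result 1.
  node7: runs — node6 9->1; node3 9->0; result 1.
  node8: runs — node1 9->0; result 1.
  node9: runs — node7 0->1; node8 10->1; result 2.
  node12: runs — node9 10->2; node6 9->1; result 2.
  node14: runs — node5 9->1; node12 10->2; result 2.
  node15: runs — node14 90->2; node14 90->2; result 2.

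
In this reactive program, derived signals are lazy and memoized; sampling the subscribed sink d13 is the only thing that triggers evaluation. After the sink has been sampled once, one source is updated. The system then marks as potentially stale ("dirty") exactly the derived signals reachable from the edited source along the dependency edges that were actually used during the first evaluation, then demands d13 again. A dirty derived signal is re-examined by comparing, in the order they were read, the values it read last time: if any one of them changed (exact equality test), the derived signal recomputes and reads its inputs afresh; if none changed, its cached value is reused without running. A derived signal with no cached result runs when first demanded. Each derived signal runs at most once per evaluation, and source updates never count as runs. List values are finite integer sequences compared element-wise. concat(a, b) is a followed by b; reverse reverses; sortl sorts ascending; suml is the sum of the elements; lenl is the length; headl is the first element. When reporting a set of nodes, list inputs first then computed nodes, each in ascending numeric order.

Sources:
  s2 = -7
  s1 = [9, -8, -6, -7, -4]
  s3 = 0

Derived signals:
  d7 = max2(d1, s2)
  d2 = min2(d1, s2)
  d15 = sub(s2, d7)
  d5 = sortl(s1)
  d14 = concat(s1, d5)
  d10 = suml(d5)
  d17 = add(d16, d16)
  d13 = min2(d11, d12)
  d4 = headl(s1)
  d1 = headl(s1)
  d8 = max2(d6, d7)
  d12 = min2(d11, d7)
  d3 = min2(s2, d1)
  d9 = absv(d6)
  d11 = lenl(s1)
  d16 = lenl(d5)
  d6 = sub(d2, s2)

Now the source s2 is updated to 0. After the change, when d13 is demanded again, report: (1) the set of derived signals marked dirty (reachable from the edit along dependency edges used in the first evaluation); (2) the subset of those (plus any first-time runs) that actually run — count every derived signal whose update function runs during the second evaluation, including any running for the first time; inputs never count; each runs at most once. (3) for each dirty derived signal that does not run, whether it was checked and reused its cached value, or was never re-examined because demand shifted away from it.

The edit dirties: d7, d12, d13.
1 derived signals run: d7.
Cache hits after checking: d12, d13.
Note the absorption at d7: it re-runs yet its value is the same, leaving the output's value untouched.

First demand of the output computes:
  d1 = headl([9, -8, -6, -7, -4]) = 9
  d7 = max2(9, -7) = 9
  d11 = lenl([9, -8, -6, -7, -4]) = 5
  d12 = min2(5, 9) = 5
  d13 = min2(5, 5) = 5

After the edit, cleaning proceeds:
  d7: a read changed (s2 -7->0) — executes, giving 9 — identical to its old value.
  d12: dirty, but its reads are unchanged (d11 unchanged, d7 unchanged); cached 5 stands.
  d13: dirty, but its reads are unchanged (d11 unchanged, d12 unchanged); cached 5 stands.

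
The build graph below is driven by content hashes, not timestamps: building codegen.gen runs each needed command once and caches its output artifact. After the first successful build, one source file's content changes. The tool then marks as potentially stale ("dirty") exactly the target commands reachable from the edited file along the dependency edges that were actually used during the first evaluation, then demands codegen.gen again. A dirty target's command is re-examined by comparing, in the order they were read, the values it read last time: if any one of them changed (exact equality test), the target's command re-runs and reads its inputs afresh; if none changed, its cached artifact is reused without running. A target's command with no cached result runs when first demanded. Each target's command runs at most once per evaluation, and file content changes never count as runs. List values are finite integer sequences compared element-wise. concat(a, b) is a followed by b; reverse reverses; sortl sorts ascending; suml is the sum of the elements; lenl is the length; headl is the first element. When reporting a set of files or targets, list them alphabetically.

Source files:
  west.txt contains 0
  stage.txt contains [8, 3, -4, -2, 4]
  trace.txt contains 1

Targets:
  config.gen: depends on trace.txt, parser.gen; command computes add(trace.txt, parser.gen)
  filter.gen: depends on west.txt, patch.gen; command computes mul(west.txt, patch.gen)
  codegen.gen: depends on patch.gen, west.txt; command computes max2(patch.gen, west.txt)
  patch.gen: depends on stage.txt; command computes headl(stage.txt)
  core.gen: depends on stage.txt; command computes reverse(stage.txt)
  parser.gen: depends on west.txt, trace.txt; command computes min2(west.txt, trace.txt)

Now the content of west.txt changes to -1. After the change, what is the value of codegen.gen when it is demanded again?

codegen.gen now evaluates to 8.

Initial pass — values computed on the first demand:
  patch.gen = headl([8, 3, -4, -2, 4]) = 8
  codegen.gen = max2(8, 0) = 8

Second demand — change propagation:
  codegen.gen: re-runs because west.txt 0->-1; new result 8 (unchanged).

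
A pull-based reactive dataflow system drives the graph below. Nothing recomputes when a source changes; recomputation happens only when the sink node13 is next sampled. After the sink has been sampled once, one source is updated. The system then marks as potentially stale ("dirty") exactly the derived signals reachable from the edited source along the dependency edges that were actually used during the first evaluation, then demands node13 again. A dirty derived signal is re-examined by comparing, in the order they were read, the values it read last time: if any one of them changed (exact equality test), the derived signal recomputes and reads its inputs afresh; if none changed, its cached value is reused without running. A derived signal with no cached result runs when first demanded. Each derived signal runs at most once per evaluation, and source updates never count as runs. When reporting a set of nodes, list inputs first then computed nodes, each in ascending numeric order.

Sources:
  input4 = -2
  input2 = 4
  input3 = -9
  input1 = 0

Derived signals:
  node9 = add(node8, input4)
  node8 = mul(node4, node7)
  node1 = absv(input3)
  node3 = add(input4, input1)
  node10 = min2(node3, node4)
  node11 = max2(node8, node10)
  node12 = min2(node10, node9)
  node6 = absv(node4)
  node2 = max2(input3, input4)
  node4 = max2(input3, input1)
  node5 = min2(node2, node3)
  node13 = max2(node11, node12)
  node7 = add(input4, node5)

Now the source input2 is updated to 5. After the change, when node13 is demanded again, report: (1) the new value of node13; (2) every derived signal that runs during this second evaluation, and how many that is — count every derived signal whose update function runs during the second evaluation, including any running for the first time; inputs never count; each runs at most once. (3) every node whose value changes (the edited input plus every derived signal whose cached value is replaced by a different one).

New value of node13: 0.
Derived signals that run: none — 0 in total.
Values that change: input2.
Key observation: input2 is never demanded by the output, so the edit triggers no recomputation at all.

First evaluation (everything demanded from the output):
  node2 = max2(-9, -2) = -2
  node3 = add(-2, 0) = -2
  node4 = max2(-9, 0) = 0
  node5 = min2(-2, -2) = -2
  node7 = add(-2, -2) = -4
  node8 = mul(0, -4) = 0
  node9 = add(0, -2) = -2
  node10 = min2(-2, 0) = -2
  node11 = max2(0, -2) = 0
  node12 = min2(-2, -2) = -2
  node13 = max2(0, -2) = 0

Propagation after the edit:
  input2 feeds no computation that the output demands — nothing is marked dirty and nothing runs.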